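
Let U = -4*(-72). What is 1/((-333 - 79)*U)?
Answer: -1/118656 ≈ -8.4277e-6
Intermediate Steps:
U = 288
1/((-333 - 79)*U) = 1/((-333 - 79)*288) = 1/(-412*288) = 1/(-118656) = -1/118656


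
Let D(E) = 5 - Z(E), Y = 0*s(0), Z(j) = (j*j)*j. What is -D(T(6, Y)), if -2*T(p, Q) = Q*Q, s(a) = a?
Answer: -5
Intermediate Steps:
Z(j) = j³ (Z(j) = j²*j = j³)
Y = 0 (Y = 0*0 = 0)
T(p, Q) = -Q²/2 (T(p, Q) = -Q*Q/2 = -Q²/2)
D(E) = 5 - E³
-D(T(6, Y)) = -(5 - (-½*0²)³) = -(5 - (-½*0)³) = -(5 - 1*0³) = -(5 - 1*0) = -(5 + 0) = -1*5 = -5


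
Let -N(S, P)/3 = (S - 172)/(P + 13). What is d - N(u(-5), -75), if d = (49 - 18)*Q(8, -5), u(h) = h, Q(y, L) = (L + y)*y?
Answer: 46659/62 ≈ 752.56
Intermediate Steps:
Q(y, L) = y*(L + y)
N(S, P) = -3*(-172 + S)/(13 + P) (N(S, P) = -3*(S - 172)/(P + 13) = -3*(-172 + S)/(13 + P))
d = 744 (d = (49 - 18)*(8*(-5 + 8)) = 31*(8*3) = 31*24 = 744)
d - N(u(-5), -75) = 744 - 3*(172 - 1*(-5))/(13 - 75) = 744 - 3*(172 + 5)/(-62) = 744 - 3*(-1)*177/62 = 744 - 1*(-531/62) = 744 + 531/62 = 46659/62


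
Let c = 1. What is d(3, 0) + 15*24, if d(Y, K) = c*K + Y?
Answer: 363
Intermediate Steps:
d(Y, K) = K + Y (d(Y, K) = 1*K + Y = K + Y)
d(3, 0) + 15*24 = (0 + 3) + 15*24 = 3 + 360 = 363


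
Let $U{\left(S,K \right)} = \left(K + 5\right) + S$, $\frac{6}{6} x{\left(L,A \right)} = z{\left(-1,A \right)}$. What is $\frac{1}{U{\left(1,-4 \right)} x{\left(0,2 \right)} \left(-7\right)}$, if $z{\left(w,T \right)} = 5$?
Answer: $- \frac{1}{70} \approx -0.014286$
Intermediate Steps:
$x{\left(L,A \right)} = 5$
$U{\left(S,K \right)} = 5 + K + S$ ($U{\left(S,K \right)} = \left(5 + K\right) + S = 5 + K + S$)
$\frac{1}{U{\left(1,-4 \right)} x{\left(0,2 \right)} \left(-7\right)} = \frac{1}{\left(5 - 4 + 1\right) 5 \left(-7\right)} = \frac{1}{2 \cdot 5 \left(-7\right)} = \frac{1}{10 \left(-7\right)} = \frac{1}{-70} = - \frac{1}{70}$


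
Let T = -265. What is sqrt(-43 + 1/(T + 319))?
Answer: I*sqrt(13926)/18 ≈ 6.556*I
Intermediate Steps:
sqrt(-43 + 1/(T + 319)) = sqrt(-43 + 1/(-265 + 319)) = sqrt(-43 + 1/54) = sqrt(-2321/54) = I*sqrt(13926)/18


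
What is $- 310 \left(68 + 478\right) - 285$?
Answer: $-169545$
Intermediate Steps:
$- 310 \left(68 + 478\right) - 285 = \left(-310\right) 546 - 285 = -169260 - 285 = -169545$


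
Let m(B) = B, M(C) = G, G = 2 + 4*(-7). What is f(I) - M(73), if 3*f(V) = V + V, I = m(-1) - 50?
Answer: -8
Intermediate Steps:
G = -26 (G = 2 - 28 = -26)
M(C) = -26
I = -51 (I = -1 - 50 = -51)
f(V) = 2*V/3 (f(V) = (V + V)/3 = (2*V)/3 = 2*V/3)
f(I) - M(73) = (2/3)*(-51) - 1*(-26) = -34 + 26 = -8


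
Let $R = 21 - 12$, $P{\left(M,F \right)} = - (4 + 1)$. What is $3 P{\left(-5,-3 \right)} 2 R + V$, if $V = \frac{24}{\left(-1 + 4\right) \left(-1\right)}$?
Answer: $-278$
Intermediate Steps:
$P{\left(M,F \right)} = -5$ ($P{\left(M,F \right)} = \left(-1\right) 5 = -5$)
$R = 9$ ($R = 21 - 12 = 9$)
$V = -8$ ($V = \frac{24}{3 \left(-1\right)} = \frac{24}{-3} = 24 \left(- \frac{1}{3}\right) = -8$)
$3 P{\left(-5,-3 \right)} 2 R + V = 3 \left(-5\right) 2 \cdot 9 - 8 = \left(-15\right) 2 \cdot 9 - 8 = \left(-30\right) 9 - 8 = -270 - 8 = -278$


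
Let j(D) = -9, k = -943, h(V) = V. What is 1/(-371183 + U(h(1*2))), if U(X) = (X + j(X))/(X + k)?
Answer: -941/349283196 ≈ -2.6941e-6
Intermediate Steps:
U(X) = (-9 + X)/(-943 + X) (U(X) = (X - 9)/(X - 943) = (-9 + X)/(-943 + X))
1/(-371183 + U(h(1*2))) = 1/(-371183 + (-9 + 1*2)/(-943 + 1*2)) = 1/(-371183 + (-9 + 2)/(-943 + 2)) = 1/(-371183 - 7/(-941)) = 1/(-371183 - 1/941*(-7)) = 1/(-371183 + 7/941) = 1/(-349283196/941) = -941/349283196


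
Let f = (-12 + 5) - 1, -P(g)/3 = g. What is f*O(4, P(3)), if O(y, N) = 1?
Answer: -8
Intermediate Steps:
P(g) = -3*g
f = -8 (f = -7 - 1 = -8)
f*O(4, P(3)) = -8*1 = -8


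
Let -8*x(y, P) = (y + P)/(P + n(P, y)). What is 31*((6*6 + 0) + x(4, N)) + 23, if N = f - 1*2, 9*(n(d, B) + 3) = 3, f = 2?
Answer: 18317/16 ≈ 1144.8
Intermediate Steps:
n(d, B) = -8/3 (n(d, B) = -3 + (⅑)*3 = -3 + ⅓ = -8/3)
N = 0 (N = 2 - 1*2 = 2 - 2 = 0)
x(y, P) = -(P + y)/(8*(-8/3 + P)) (x(y, P) = -(y + P)/(8*(P - 8/3)) = -(P + y)/(8*(-8/3 + P)))
31*((6*6 + 0) + x(4, N)) + 23 = 31*((6*6 + 0) + 3*(-1*0 - 1*4)/(8*(-8 + 3*0))) + 23 = 31*((36 + 0) + 3*(0 - 4)/(8*(-8 + 0))) + 23 = 31*(36 + (3/8)*(-4)/(-8)) + 23 = 31*(36 + (3/8)*(-⅛)*(-4)) + 23 = 31*(36 + 3/16) + 23 = 31*(579/16) + 23 = 17949/16 + 23 = 18317/16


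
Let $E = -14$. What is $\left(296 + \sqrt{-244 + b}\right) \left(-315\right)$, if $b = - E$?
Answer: $-93240 - 315 i \sqrt{230} \approx -93240.0 - 4777.2 i$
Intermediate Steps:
$b = 14$ ($b = \left(-1\right) \left(-14\right) = 14$)
$\left(296 + \sqrt{-244 + b}\right) \left(-315\right) = \left(296 + \sqrt{-244 + 14}\right) \left(-315\right) = \left(296 + \sqrt{-230}\right) \left(-315\right) = \left(296 + i \sqrt{230}\right) \left(-315\right) = -93240 - 315 i \sqrt{230}$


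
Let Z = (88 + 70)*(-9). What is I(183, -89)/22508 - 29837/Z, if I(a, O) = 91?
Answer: 335850299/16003188 ≈ 20.986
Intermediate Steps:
Z = -1422 (Z = 158*(-9) = -1422)
I(183, -89)/22508 - 29837/Z = 91/22508 - 29837/(-1422) = 91*(1/22508) - 29837*(-1/1422) = 91/22508 + 29837/1422 = 335850299/16003188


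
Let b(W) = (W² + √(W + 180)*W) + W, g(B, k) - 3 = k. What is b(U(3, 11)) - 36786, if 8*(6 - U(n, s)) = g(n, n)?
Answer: -588051/16 + 21*√741/8 ≈ -36682.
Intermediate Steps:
g(B, k) = 3 + k
U(n, s) = 45/8 - n/8 (U(n, s) = 6 - (3 + n)/8 = 6 + (-3/8 - n/8) = 45/8 - n/8)
b(W) = W + W² + W*√(180 + W) (b(W) = (W² + √(180 + W)*W) + W = (W² + W*√(180 + W)) + W = W + W² + W*√(180 + W))
b(U(3, 11)) - 36786 = (45/8 - ⅛*3)*(1 + (45/8 - ⅛*3) + √(180 + (45/8 - ⅛*3))) - 36786 = (45/8 - 3/8)*(1 + (45/8 - 3/8) + √(180 + (45/8 - 3/8))) - 36786 = 21*(1 + 21/4 + √(180 + 21/4))/4 - 36786 = 21*(1 + 21/4 + √(741/4))/4 - 36786 = 21*(1 + 21/4 + √741/2)/4 - 36786 = 21*(25/4 + √741/2)/4 - 36786 = (525/16 + 21*√741/8) - 36786 = -588051/16 + 21*√741/8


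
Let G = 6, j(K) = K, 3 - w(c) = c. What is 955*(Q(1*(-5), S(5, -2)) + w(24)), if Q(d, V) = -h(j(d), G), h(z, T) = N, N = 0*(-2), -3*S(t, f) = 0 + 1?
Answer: -20055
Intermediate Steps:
S(t, f) = -⅓ (S(t, f) = -(0 + 1)/3 = -⅓*1 = -⅓)
w(c) = 3 - c
N = 0
h(z, T) = 0
Q(d, V) = 0 (Q(d, V) = -1*0 = 0)
955*(Q(1*(-5), S(5, -2)) + w(24)) = 955*(0 + (3 - 1*24)) = 955*(0 + (3 - 24)) = 955*(0 - 21) = 955*(-21) = -20055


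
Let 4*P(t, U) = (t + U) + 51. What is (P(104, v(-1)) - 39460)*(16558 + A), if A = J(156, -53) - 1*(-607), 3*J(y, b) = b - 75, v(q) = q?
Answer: -1349976127/2 ≈ -6.7499e+8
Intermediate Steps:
J(y, b) = -25 + b/3 (J(y, b) = (b - 75)/3 = (-75 + b)/3 = -25 + b/3)
A = 1693/3 (A = (-25 + (1/3)*(-53)) - 1*(-607) = (-25 - 53/3) + 607 = -128/3 + 607 = 1693/3 ≈ 564.33)
P(t, U) = 51/4 + U/4 + t/4 (P(t, U) = ((t + U) + 51)/4 = ((U + t) + 51)/4 = (51 + U + t)/4 = 51/4 + U/4 + t/4)
(P(104, v(-1)) - 39460)*(16558 + A) = ((51/4 + (1/4)*(-1) + (1/4)*104) - 39460)*(16558 + 1693/3) = ((51/4 - 1/4 + 26) - 39460)*(51367/3) = (77/2 - 39460)*(51367/3) = -78843/2*51367/3 = -1349976127/2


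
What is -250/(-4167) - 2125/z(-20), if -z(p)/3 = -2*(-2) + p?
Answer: -2947625/66672 ≈ -44.211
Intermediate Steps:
z(p) = -12 - 3*p (z(p) = -3*(-2*(-2) + p) = -3*(4 + p) = -12 - 3*p)
-250/(-4167) - 2125/z(-20) = -250/(-4167) - 2125/(-12 - 3*(-20)) = -250*(-1/4167) - 2125/(-12 + 60) = 250/4167 - 2125/48 = -2947625/66672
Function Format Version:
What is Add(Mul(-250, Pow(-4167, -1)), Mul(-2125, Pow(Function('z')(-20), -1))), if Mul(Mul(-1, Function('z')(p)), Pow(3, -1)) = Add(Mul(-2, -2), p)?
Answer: Rational(-2947625, 66672) ≈ -44.211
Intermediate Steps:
Function('z')(p) = Add(-12, Mul(-3, p)) (Function('z')(p) = Mul(-3, Add(Mul(-2, -2), p)) = Mul(-3, Add(4, p)) = Add(-12, Mul(-3, p)))
Add(Mul(-250, Pow(-4167, -1)), Mul(-2125, Pow(Function('z')(-20), -1))) = Add(Mul(-250, Pow(-4167, -1)), Mul(-2125, Pow(Add(-12, Mul(-3, -20)), -1))) = Add(Mul(-250, Rational(-1, 4167)), Mul(-2125, Pow(Add(-12, 60), -1))) = Add(Rational(250, 4167), Mul(-2125, Pow(48, -1))) = Add(Rational(250, 4167), Mul(-2125, Rational(1, 48))) = Add(Rational(250, 4167), Rational(-2125, 48)) = Rational(-2947625, 66672)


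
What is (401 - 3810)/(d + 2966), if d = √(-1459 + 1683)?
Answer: -5055547/4398466 + 3409*√14/2199233 ≈ -1.1436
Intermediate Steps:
d = 4*√14 (d = √224 = 4*√14 ≈ 14.967)
(401 - 3810)/(d + 2966) = (401 - 3810)/(4*√14 + 2966) = -3409/(2966 + 4*√14)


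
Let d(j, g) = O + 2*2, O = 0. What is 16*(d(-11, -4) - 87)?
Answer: -1328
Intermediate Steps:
d(j, g) = 4 (d(j, g) = 0 + 2*2 = 0 + 4 = 4)
16*(d(-11, -4) - 87) = 16*(4 - 87) = 16*(-83) = -1328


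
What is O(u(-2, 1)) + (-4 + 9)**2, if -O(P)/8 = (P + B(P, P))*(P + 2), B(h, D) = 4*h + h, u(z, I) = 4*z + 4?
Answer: -359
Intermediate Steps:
u(z, I) = 4 + 4*z
B(h, D) = 5*h
O(P) = -48*P*(2 + P) (O(P) = -8*(P + 5*P)*(P + 2) = -8*6*P*(2 + P) = -48*P*(2 + P))
O(u(-2, 1)) + (-4 + 9)**2 = 48*(4 + 4*(-2))*(-2 - (4 + 4*(-2))) + (-4 + 9)**2 = 48*(4 - 8)*(-2 - (4 - 8)) + 5**2 = 48*(-4)*(-2 - 1*(-4)) + 25 = 48*(-4)*(-2 + 4) + 25 = 48*(-4)*2 + 25 = -384 + 25 = -359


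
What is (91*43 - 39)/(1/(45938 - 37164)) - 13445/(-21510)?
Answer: 146227030441/4302 ≈ 3.3990e+7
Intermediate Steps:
(91*43 - 39)/(1/(45938 - 37164)) - 13445/(-21510) = (3913 - 39)/(1/8774) - 13445*(-1/21510) = 3874/(1/8774) + 2689/4302 = 3874*8774 + 2689/4302 = 33990476 + 2689/4302 = 146227030441/4302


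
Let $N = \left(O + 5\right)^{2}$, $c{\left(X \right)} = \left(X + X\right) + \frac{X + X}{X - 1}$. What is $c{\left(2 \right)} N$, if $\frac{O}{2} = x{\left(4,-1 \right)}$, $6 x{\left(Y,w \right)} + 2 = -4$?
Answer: $72$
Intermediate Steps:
$x{\left(Y,w \right)} = -1$ ($x{\left(Y,w \right)} = - \frac{1}{3} + \frac{1}{6} \left(-4\right) = - \frac{1}{3} - \frac{2}{3} = -1$)
$O = -2$ ($O = 2 \left(-1\right) = -2$)
$c{\left(X \right)} = 2 X + \frac{2 X}{-1 + X}$
$N = 9$ ($N = \left(-2 + 5\right)^{2} = 3^{2} = 9$)
$c{\left(2 \right)} N = \frac{2 \cdot 2^{2}}{-1 + 2} \cdot 9 = 2 \cdot 4 \cdot 1^{-1} \cdot 9 = 2 \cdot 4 \cdot 1 \cdot 9 = 8 \cdot 9 = 72$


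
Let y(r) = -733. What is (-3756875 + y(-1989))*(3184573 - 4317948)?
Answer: 4258778967000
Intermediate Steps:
(-3756875 + y(-1989))*(3184573 - 4317948) = (-3756875 - 733)*(3184573 - 4317948) = -3757608*(-1133375) = 4258778967000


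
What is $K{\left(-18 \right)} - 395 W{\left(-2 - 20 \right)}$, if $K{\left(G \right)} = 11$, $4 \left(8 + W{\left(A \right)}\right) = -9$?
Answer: $\frac{16239}{4} \approx 4059.8$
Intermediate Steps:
$W{\left(A \right)} = - \frac{41}{4}$ ($W{\left(A \right)} = -8 + \frac{1}{4} \left(-9\right) = -8 - \frac{9}{4} = - \frac{41}{4}$)
$K{\left(-18 \right)} - 395 W{\left(-2 - 20 \right)} = 11 - - \frac{16195}{4} = 11 + \frac{16195}{4} = \frac{16239}{4}$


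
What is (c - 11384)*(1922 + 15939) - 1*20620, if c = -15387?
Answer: -478177451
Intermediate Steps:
(c - 11384)*(1922 + 15939) - 1*20620 = (-15387 - 11384)*(1922 + 15939) - 1*20620 = -26771*17861 - 20620 = -478156831 - 20620 = -478177451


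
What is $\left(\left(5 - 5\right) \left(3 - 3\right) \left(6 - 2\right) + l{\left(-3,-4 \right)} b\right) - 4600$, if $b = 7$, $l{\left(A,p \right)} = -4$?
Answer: $-4628$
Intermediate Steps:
$\left(\left(5 - 5\right) \left(3 - 3\right) \left(6 - 2\right) + l{\left(-3,-4 \right)} b\right) - 4600 = \left(\left(5 - 5\right) \left(3 - 3\right) \left(6 - 2\right) - 28\right) - 4600 = \left(0 \cdot 0 \cdot 4 - 28\right) - 4600 = \left(0 \cdot 0 - 28\right) - 4600 = \left(0 - 28\right) - 4600 = -28 - 4600 = -4628$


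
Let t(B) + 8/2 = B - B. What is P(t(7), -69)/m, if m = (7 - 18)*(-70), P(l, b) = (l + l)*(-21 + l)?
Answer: 20/77 ≈ 0.25974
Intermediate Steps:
t(B) = -4 (t(B) = -4 + (B - B) = -4 + 0 = -4)
P(l, b) = 2*l*(-21 + l) (P(l, b) = (2*l)*(-21 + l) = 2*l*(-21 + l))
m = 770 (m = -11*(-70) = 770)
P(t(7), -69)/m = (2*(-4)*(-21 - 4))/770 = (2*(-4)*(-25))*(1/770) = 200*(1/770) = 20/77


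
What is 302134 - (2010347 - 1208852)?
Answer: -499361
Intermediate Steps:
302134 - (2010347 - 1208852) = 302134 - 1*801495 = 302134 - 801495 = -499361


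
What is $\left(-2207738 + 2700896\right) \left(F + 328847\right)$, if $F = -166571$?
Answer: $80027707608$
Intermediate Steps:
$\left(-2207738 + 2700896\right) \left(F + 328847\right) = \left(-2207738 + 2700896\right) \left(-166571 + 328847\right) = 493158 \cdot 162276 = 80027707608$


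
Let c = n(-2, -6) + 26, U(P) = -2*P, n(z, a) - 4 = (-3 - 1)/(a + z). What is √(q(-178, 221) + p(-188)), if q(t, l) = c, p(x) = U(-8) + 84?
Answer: 3*√58/2 ≈ 11.424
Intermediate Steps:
n(z, a) = 4 - 4/(a + z) (n(z, a) = 4 + (-3 - 1)/(a + z) = 4 - 4/(a + z))
p(x) = 100 (p(x) = -2*(-8) + 84 = 16 + 84 = 100)
c = 61/2 (c = 4*(-1 - 6 - 2)/(-6 - 2) + 26 = 4*(-9)/(-8) + 26 = 4*(-⅛)*(-9) + 26 = 9/2 + 26 = 61/2 ≈ 30.500)
q(t, l) = 61/2
√(q(-178, 221) + p(-188)) = √(61/2 + 100) = √(261/2) = 3*√58/2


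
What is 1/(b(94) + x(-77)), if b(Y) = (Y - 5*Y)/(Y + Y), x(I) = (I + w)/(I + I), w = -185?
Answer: -77/23 ≈ -3.3478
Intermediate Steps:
x(I) = (-185 + I)/(2*I) (x(I) = (I - 185)/(I + I) = (-185 + I)/((2*I)) = (-185 + I)*(1/(2*I)) = (-185 + I)/(2*I))
b(Y) = -2 (b(Y) = (-4*Y)/((2*Y)) = (-4*Y)*(1/(2*Y)) = -2)
1/(b(94) + x(-77)) = 1/(-2 + (½)*(-185 - 77)/(-77)) = 1/(-2 + (½)*(-1/77)*(-262)) = 1/(-2 + 131/77) = 1/(-23/77) = -77/23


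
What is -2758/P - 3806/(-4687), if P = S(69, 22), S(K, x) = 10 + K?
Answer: -12626072/370273 ≈ -34.099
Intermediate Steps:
P = 79 (P = 10 + 69 = 79)
-2758/P - 3806/(-4687) = -2758/79 - 3806/(-4687) = -2758*1/79 - 3806*(-1/4687) = -2758/79 + 3806/4687 = -12626072/370273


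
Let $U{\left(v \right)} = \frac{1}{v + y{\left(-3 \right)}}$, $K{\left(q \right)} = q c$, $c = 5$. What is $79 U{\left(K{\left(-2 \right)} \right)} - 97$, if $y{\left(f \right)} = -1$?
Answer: $- \frac{1146}{11} \approx -104.18$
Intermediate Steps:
$K{\left(q \right)} = 5 q$ ($K{\left(q \right)} = q 5 = 5 q$)
$U{\left(v \right)} = \frac{1}{-1 + v}$ ($U{\left(v \right)} = \frac{1}{v - 1} = \frac{1}{-1 + v}$)
$79 U{\left(K{\left(-2 \right)} \right)} - 97 = \frac{79}{-1 + 5 \left(-2\right)} - 97 = \frac{79}{-1 - 10} - 97 = \frac{79}{-11} - 97 = 79 \left(- \frac{1}{11}\right) - 97 = - \frac{79}{11} - 97 = - \frac{1146}{11}$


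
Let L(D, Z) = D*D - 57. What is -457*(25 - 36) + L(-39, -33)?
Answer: 6491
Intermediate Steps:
L(D, Z) = -57 + D² (L(D, Z) = D² - 57 = -57 + D²)
-457*(25 - 36) + L(-39, -33) = -457*(25 - 36) + (-57 + (-39)²) = -457*(-11) + (-57 + 1521) = 5027 + 1464 = 6491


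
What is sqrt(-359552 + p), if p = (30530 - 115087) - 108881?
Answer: I*sqrt(552990) ≈ 743.63*I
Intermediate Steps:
p = -193438 (p = -84557 - 108881 = -193438)
sqrt(-359552 + p) = sqrt(-359552 - 193438) = sqrt(-552990) = I*sqrt(552990)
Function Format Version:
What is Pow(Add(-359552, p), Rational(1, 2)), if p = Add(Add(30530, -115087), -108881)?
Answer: Mul(I, Pow(552990, Rational(1, 2))) ≈ Mul(743.63, I)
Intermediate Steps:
p = -193438 (p = Add(-84557, -108881) = -193438)
Pow(Add(-359552, p), Rational(1, 2)) = Pow(Add(-359552, -193438), Rational(1, 2)) = Pow(-552990, Rational(1, 2)) = Mul(I, Pow(552990, Rational(1, 2)))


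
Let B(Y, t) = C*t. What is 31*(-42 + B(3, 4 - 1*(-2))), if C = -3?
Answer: -1860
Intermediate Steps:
B(Y, t) = -3*t
31*(-42 + B(3, 4 - 1*(-2))) = 31*(-42 - 3*(4 - 1*(-2))) = 31*(-42 - 3*(4 + 2)) = 31*(-42 - 3*6) = 31*(-42 - 18) = 31*(-60) = -1860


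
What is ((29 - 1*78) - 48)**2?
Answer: 9409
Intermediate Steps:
((29 - 1*78) - 48)**2 = ((29 - 78) - 48)**2 = (-49 - 48)**2 = (-97)**2 = 9409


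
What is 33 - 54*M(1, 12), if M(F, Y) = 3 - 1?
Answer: -75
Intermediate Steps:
M(F, Y) = 2
33 - 54*M(1, 12) = 33 - 54*2 = 33 - 108 = -75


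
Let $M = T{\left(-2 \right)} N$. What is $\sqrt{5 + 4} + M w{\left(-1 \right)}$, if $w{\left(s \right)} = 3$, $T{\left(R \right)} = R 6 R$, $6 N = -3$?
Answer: $-33$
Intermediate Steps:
$N = - \frac{1}{2}$ ($N = \frac{1}{6} \left(-3\right) = - \frac{1}{2} \approx -0.5$)
$T{\left(R \right)} = 6 R^{2}$ ($T{\left(R \right)} = 6 R R = 6 R^{2}$)
$M = -12$ ($M = 6 \left(-2\right)^{2} \left(- \frac{1}{2}\right) = 6 \cdot 4 \left(- \frac{1}{2}\right) = 24 \left(- \frac{1}{2}\right) = -12$)
$\sqrt{5 + 4} + M w{\left(-1 \right)} = \sqrt{5 + 4} - 36 = \sqrt{9} - 36 = 3 - 36 = -33$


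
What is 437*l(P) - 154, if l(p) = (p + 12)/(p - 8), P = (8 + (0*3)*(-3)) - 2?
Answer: -4087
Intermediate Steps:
P = 6 (P = (8 + 0*(-3)) - 2 = (8 + 0) - 2 = 8 - 2 = 6)
l(p) = (12 + p)/(-8 + p)
437*l(P) - 154 = 437*((12 + 6)/(-8 + 6)) - 154 = 437*(18/(-2)) - 154 = 437*(-½*18) - 154 = 437*(-9) - 154 = -3933 - 154 = -4087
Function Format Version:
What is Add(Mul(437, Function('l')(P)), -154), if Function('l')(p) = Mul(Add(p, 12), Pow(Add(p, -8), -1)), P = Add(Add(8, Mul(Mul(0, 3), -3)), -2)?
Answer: -4087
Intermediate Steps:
P = 6 (P = Add(Add(8, Mul(0, -3)), -2) = Add(Add(8, 0), -2) = Add(8, -2) = 6)
Function('l')(p) = Mul(Pow(Add(-8, p), -1), Add(12, p)) (Function('l')(p) = Mul(Add(12, p), Pow(Add(-8, p), -1)) = Mul(Pow(Add(-8, p), -1), Add(12, p)))
Add(Mul(437, Function('l')(P)), -154) = Add(Mul(437, Mul(Pow(Add(-8, 6), -1), Add(12, 6))), -154) = Add(Mul(437, Mul(Pow(-2, -1), 18)), -154) = Add(Mul(437, Mul(Rational(-1, 2), 18)), -154) = Add(Mul(437, -9), -154) = Add(-3933, -154) = -4087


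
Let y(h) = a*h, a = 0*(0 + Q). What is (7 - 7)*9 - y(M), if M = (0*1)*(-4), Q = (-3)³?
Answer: 0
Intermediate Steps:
Q = -27
M = 0 (M = 0*(-4) = 0)
a = 0 (a = 0*(0 - 27) = 0*(-27) = 0)
y(h) = 0 (y(h) = 0*h = 0)
(7 - 7)*9 - y(M) = (7 - 7)*9 - 1*0 = 0*9 + 0 = 0 + 0 = 0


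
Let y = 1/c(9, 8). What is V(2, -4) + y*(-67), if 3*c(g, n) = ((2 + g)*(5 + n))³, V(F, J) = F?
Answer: 5848213/2924207 ≈ 1.9999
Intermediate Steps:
c(g, n) = (2 + g)³*(5 + n)³/3 (c(g, n) = ((2 + g)*(5 + n))³/3 = ((2 + g)³*(5 + n)³)/3 = (2 + g)³*(5 + n)³/3)
y = 3/2924207 (y = 1/((2 + 9)³*(5 + 8)³/3) = 1/((⅓)*11³*13³) = 1/((⅓)*1331*2197) = 1/(2924207/3) = 3/2924207 ≈ 1.0259e-6)
V(2, -4) + y*(-67) = 2 + (3/2924207)*(-67) = 2 - 201/2924207 = 5848213/2924207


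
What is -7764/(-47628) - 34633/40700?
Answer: -111125477/161538300 ≈ -0.68792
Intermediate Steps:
-7764/(-47628) - 34633/40700 = -7764*(-1/47628) - 34633*1/40700 = 647/3969 - 34633/40700 = -111125477/161538300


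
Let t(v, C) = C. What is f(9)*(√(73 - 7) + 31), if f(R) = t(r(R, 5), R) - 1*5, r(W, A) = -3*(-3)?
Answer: 124 + 4*√66 ≈ 156.50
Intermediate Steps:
r(W, A) = 9
f(R) = -5 + R (f(R) = R - 1*5 = R - 5 = -5 + R)
f(9)*(√(73 - 7) + 31) = (-5 + 9)*(√(73 - 7) + 31) = 4*(√66 + 31) = 4*(31 + √66) = 124 + 4*√66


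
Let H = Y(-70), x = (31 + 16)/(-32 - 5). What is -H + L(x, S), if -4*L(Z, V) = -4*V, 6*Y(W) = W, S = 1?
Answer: 38/3 ≈ 12.667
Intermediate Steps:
Y(W) = W/6
x = -47/37 (x = 47/(-37) = 47*(-1/37) = -47/37 ≈ -1.2703)
L(Z, V) = V (L(Z, V) = -(-1)*V = V)
H = -35/3 (H = (⅙)*(-70) = -35/3 ≈ -11.667)
-H + L(x, S) = -1*(-35/3) + 1 = 35/3 + 1 = 38/3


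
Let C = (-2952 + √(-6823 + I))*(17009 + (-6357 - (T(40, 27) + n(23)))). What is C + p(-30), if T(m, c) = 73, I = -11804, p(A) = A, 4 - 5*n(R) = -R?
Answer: -156066486/5 + 52868*I*√18627/5 ≈ -3.1213e+7 + 1.4431e+6*I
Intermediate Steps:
n(R) = ⅘ + R/5 (n(R) = ⅘ - (-1)*R/5 = ⅘ + R/5)
C = -156066336/5 + 52868*I*√18627/5 (C = (-2952 + √(-6823 - 11804))*(17009 + (-6357 - (73 + (⅘ + (⅕)*23)))) = (-2952 + √(-18627))*(17009 + (-6357 - (73 + (⅘ + 23/5)))) = (-2952 + I*√18627)*(17009 + (-6357 - (73 + 27/5))) = (-2952 + I*√18627)*(17009 + (-6357 - 1*392/5)) = (-2952 + I*√18627)*(17009 + (-6357 - 392/5)) = (-2952 + I*√18627)*(17009 - 32177/5) = (-2952 + I*√18627)*(52868/5) = -156066336/5 + 52868*I*√18627/5 ≈ -3.1213e+7 + 1.4431e+6*I)
C + p(-30) = (-156066336/5 + 52868*I*√18627/5) - 30 = -156066486/5 + 52868*I*√18627/5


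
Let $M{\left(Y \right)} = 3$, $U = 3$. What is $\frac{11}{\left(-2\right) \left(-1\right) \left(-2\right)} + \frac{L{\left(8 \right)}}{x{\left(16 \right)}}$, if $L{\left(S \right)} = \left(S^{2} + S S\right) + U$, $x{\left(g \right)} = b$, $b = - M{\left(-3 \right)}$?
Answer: $- \frac{557}{12} \approx -46.417$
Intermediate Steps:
$b = -3$ ($b = \left(-1\right) 3 = -3$)
$x{\left(g \right)} = -3$
$L{\left(S \right)} = 3 + 2 S^{2}$ ($L{\left(S \right)} = \left(S^{2} + S S\right) + 3 = \left(S^{2} + S^{2}\right) + 3 = 2 S^{2} + 3 = 3 + 2 S^{2}$)
$\frac{11}{\left(-2\right) \left(-1\right) \left(-2\right)} + \frac{L{\left(8 \right)}}{x{\left(16 \right)}} = \frac{11}{\left(-2\right) \left(-1\right) \left(-2\right)} + \frac{3 + 2 \cdot 8^{2}}{-3} = \frac{11}{2 \left(-2\right)} + \left(3 + 2 \cdot 64\right) \left(- \frac{1}{3}\right) = \frac{11}{-4} + \left(3 + 128\right) \left(- \frac{1}{3}\right) = 11 \left(- \frac{1}{4}\right) + 131 \left(- \frac{1}{3}\right) = - \frac{11}{4} - \frac{131}{3} = - \frac{557}{12}$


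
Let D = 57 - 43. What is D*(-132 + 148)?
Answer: 224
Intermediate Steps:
D = 14
D*(-132 + 148) = 14*(-132 + 148) = 14*16 = 224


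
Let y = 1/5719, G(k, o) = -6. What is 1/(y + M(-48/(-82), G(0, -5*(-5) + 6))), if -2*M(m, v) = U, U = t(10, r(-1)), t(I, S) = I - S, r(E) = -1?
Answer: -11438/62907 ≈ -0.18182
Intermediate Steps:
y = 1/5719 ≈ 0.00017486
U = 11 (U = 10 - 1*(-1) = 10 + 1 = 11)
M(m, v) = -11/2 (M(m, v) = -1/2*11 = -11/2)
1/(y + M(-48/(-82), G(0, -5*(-5) + 6))) = 1/(1/5719 - 11/2) = 1/(-62907/11438) = -11438/62907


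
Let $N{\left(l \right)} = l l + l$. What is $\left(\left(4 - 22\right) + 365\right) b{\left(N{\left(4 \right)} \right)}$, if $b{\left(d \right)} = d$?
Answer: $6940$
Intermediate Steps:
$N{\left(l \right)} = l + l^{2}$ ($N{\left(l \right)} = l^{2} + l = l + l^{2}$)
$\left(\left(4 - 22\right) + 365\right) b{\left(N{\left(4 \right)} \right)} = \left(\left(4 - 22\right) + 365\right) 4 \left(1 + 4\right) = \left(-18 + 365\right) 4 \cdot 5 = 347 \cdot 20 = 6940$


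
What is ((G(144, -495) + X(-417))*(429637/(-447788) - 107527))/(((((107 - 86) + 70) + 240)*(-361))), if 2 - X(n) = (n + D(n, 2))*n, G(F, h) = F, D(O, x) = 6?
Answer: -8245207900032033/53506635908 ≈ -1.5410e+5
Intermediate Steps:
X(n) = 2 - n*(6 + n) (X(n) = 2 - (n + 6)*n = 2 - (6 + n)*n = 2 - n*(6 + n))
((G(144, -495) + X(-417))*(429637/(-447788) - 107527))/(((((107 - 86) + 70) + 240)*(-361))) = ((144 + (2 - 1*(-417)² - 6*(-417)))*(429637/(-447788) - 107527))/(((((107 - 86) + 70) + 240)*(-361))) = ((144 + (2 - 1*173889 + 2502))*(429637*(-1/447788) - 107527))/((((21 + 70) + 240)*(-361))) = ((144 + (2 - 173889 + 2502))*(-429637/447788 - 107527))/(((91 + 240)*(-361))) = ((144 - 171385)*(-48149729913/447788))/((331*(-361))) = -171241*(-48149729913/447788)/(-119491) = (8245207900032033/447788)*(-1/119491) = -8245207900032033/53506635908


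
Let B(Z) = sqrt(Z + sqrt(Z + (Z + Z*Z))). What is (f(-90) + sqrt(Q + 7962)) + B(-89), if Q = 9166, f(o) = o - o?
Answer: sqrt(-89 + sqrt(7743)) + 2*sqrt(4282) ≈ 130.87 + 1.0028*I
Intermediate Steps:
f(o) = 0
B(Z) = sqrt(Z + sqrt(Z**2 + 2*Z)) (B(Z) = sqrt(Z + sqrt(Z + (Z + Z**2))) = sqrt(Z + sqrt(Z**2 + 2*Z)))
(f(-90) + sqrt(Q + 7962)) + B(-89) = (0 + sqrt(9166 + 7962)) + sqrt(-89 + sqrt(-89*(2 - 89))) = (0 + sqrt(17128)) + sqrt(-89 + sqrt(-89*(-87))) = (0 + 2*sqrt(4282)) + sqrt(-89 + sqrt(7743)) = 2*sqrt(4282) + sqrt(-89 + sqrt(7743)) = sqrt(-89 + sqrt(7743)) + 2*sqrt(4282)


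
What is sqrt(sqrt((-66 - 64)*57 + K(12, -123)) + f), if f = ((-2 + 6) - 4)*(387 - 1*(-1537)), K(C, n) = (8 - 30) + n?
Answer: (-7555)**(1/4) ≈ 6.5924 + 6.5924*I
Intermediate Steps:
K(C, n) = -22 + n
f = 0 (f = (4 - 4)*(387 + 1537) = 0*1924 = 0)
sqrt(sqrt((-66 - 64)*57 + K(12, -123)) + f) = sqrt(sqrt((-66 - 64)*57 + (-22 - 123)) + 0) = sqrt(sqrt(-130*57 - 145) + 0) = sqrt(sqrt(-7410 - 145) + 0) = sqrt(sqrt(-7555) + 0) = sqrt(I*sqrt(7555) + 0) = sqrt(I*sqrt(7555)) = 7555**(1/4)*sqrt(I)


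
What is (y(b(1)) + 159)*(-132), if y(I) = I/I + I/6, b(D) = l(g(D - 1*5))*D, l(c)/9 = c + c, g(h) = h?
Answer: -19536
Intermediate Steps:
l(c) = 18*c (l(c) = 9*(c + c) = 9*(2*c) = 18*c)
b(D) = D*(-90 + 18*D) (b(D) = (18*(D - 1*5))*D = (18*(D - 5))*D = (18*(-5 + D))*D = (-90 + 18*D)*D = D*(-90 + 18*D))
y(I) = 1 + I/6 (y(I) = 1 + I*(⅙) = 1 + I/6)
(y(b(1)) + 159)*(-132) = ((1 + (18*1*(-5 + 1))/6) + 159)*(-132) = ((1 + (18*1*(-4))/6) + 159)*(-132) = ((1 + (⅙)*(-72)) + 159)*(-132) = ((1 - 12) + 159)*(-132) = (-11 + 159)*(-132) = 148*(-132) = -19536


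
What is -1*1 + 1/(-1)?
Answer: -2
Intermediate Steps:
-1*1 + 1/(-1) = -1 - 1*1 = -1 - 1 = -2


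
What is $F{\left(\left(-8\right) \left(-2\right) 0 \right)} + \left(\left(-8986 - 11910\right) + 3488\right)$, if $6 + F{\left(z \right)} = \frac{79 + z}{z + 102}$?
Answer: $- \frac{1776149}{102} \approx -17413.0$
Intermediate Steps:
$F{\left(z \right)} = -6 + \frac{79 + z}{102 + z}$ ($F{\left(z \right)} = -6 + \frac{79 + z}{z + 102} = -6 + \frac{79 + z}{102 + z}$)
$F{\left(\left(-8\right) \left(-2\right) 0 \right)} + \left(\left(-8986 - 11910\right) + 3488\right) = \frac{-533 - 5 \left(-8\right) \left(-2\right) 0}{102 + \left(-8\right) \left(-2\right) 0} + \left(\left(-8986 - 11910\right) + 3488\right) = \frac{-533 - 5 \cdot 16 \cdot 0}{102 + 16 \cdot 0} + \left(-20896 + 3488\right) = \frac{-533 - 0}{102 + 0} - 17408 = \frac{-533 + 0}{102} - 17408 = \frac{1}{102} \left(-533\right) - 17408 = - \frac{533}{102} - 17408 = - \frac{1776149}{102}$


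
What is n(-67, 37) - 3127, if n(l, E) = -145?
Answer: -3272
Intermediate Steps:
n(-67, 37) - 3127 = -145 - 3127 = -3272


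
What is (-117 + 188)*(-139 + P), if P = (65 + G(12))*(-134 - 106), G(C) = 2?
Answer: -1151549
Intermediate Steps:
P = -16080 (P = (65 + 2)*(-134 - 106) = 67*(-240) = -16080)
(-117 + 188)*(-139 + P) = (-117 + 188)*(-139 - 16080) = 71*(-16219) = -1151549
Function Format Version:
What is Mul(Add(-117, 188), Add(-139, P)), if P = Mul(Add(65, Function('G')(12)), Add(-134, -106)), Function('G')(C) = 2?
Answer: -1151549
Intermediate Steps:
P = -16080 (P = Mul(Add(65, 2), Add(-134, -106)) = Mul(67, -240) = -16080)
Mul(Add(-117, 188), Add(-139, P)) = Mul(Add(-117, 188), Add(-139, -16080)) = Mul(71, -16219) = -1151549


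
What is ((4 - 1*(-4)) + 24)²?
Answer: 1024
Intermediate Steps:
((4 - 1*(-4)) + 24)² = ((4 + 4) + 24)² = (8 + 24)² = 32² = 1024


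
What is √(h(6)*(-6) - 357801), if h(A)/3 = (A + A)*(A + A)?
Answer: I*√360393 ≈ 600.33*I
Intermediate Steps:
h(A) = 12*A² (h(A) = 3*((A + A)*(A + A)) = 3*((2*A)*(2*A)) = 3*(4*A²) = 12*A²)
√(h(6)*(-6) - 357801) = √((12*6²)*(-6) - 357801) = √((12*36)*(-6) - 357801) = √(432*(-6) - 357801) = √(-2592 - 357801) = √(-360393) = I*√360393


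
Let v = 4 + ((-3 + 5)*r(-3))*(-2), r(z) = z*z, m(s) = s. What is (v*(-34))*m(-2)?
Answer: -2176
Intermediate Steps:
r(z) = z²
v = -32 (v = 4 + ((-3 + 5)*(-3)²)*(-2) = 4 + (2*9)*(-2) = 4 + 18*(-2) = 4 - 36 = -32)
(v*(-34))*m(-2) = -32*(-34)*(-2) = 1088*(-2) = -2176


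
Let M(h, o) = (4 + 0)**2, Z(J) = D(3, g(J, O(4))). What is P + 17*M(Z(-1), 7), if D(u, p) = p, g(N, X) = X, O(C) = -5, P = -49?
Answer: 223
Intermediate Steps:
Z(J) = -5
M(h, o) = 16 (M(h, o) = 4**2 = 16)
P + 17*M(Z(-1), 7) = -49 + 17*16 = -49 + 272 = 223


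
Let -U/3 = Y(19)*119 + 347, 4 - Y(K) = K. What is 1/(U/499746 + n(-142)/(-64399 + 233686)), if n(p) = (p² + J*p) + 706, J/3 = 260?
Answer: -14100083517/7365310637 ≈ -1.9144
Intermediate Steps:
Y(K) = 4 - K
J = 780 (J = 3*260 = 780)
n(p) = 706 + p² + 780*p (n(p) = (p² + 780*p) + 706 = 706 + p² + 780*p)
U = 4314 (U = -3*((4 - 1*19)*119 + 347) = -3*((4 - 19)*119 + 347) = -3*(-15*119 + 347) = -3*(-1785 + 347) = -3*(-1438) = 4314)
1/(U/499746 + n(-142)/(-64399 + 233686)) = 1/(4314/499746 + (706 + (-142)² + 780*(-142))/(-64399 + 233686)) = 1/(4314*(1/499746) + (706 + 20164 - 110760)/169287) = 1/(719/83291 - 89890*1/169287) = 1/(719/83291 - 89890/169287) = 1/(-7365310637/14100083517) = -14100083517/7365310637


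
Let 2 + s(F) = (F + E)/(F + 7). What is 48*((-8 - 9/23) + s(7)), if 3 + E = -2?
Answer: -79200/161 ≈ -491.93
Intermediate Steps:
E = -5 (E = -3 - 2 = -5)
s(F) = -2 + (-5 + F)/(7 + F) (s(F) = -2 + (F - 5)/(F + 7) = -2 + (-5 + F)/(7 + F))
48*((-8 - 9/23) + s(7)) = 48*((-8 - 9/23) + (-19 - 1*7)/(7 + 7)) = 48*((-8 - 9/23) + (-19 - 7)/14) = 48*((-8 - 1*9/23) + (1/14)*(-26)) = 48*((-8 - 9/23) - 13/7) = 48*(-193/23 - 13/7) = 48*(-1650/161) = -79200/161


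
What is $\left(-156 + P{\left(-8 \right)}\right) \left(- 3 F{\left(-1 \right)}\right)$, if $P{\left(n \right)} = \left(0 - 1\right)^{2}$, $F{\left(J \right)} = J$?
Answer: $-465$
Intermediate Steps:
$P{\left(n \right)} = 1$ ($P{\left(n \right)} = \left(-1\right)^{2} = 1$)
$\left(-156 + P{\left(-8 \right)}\right) \left(- 3 F{\left(-1 \right)}\right) = \left(-156 + 1\right) \left(\left(-3\right) \left(-1\right)\right) = \left(-155\right) 3 = -465$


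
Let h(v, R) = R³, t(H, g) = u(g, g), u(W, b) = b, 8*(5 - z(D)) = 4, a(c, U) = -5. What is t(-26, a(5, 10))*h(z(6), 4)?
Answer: -320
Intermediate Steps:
z(D) = 9/2 (z(D) = 5 - ⅛*4 = 5 - ½ = 9/2)
t(H, g) = g
t(-26, a(5, 10))*h(z(6), 4) = -5*4³ = -5*64 = -320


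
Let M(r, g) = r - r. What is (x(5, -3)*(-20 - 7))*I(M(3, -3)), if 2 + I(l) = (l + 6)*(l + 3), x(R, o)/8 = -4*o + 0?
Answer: -41472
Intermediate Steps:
x(R, o) = -32*o (x(R, o) = 8*(-4*o + 0) = 8*(-4*o) = -32*o)
M(r, g) = 0
I(l) = -2 + (3 + l)*(6 + l) (I(l) = -2 + (l + 6)*(l + 3) = -2 + (6 + l)*(3 + l) = -2 + (3 + l)*(6 + l))
(x(5, -3)*(-20 - 7))*I(M(3, -3)) = ((-32*(-3))*(-20 - 7))*(16 + 0² + 9*0) = (96*(-27))*(16 + 0 + 0) = -2592*16 = -41472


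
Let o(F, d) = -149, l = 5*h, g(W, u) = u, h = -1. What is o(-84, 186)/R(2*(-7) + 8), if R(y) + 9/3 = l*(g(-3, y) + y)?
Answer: -149/57 ≈ -2.6140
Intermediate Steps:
l = -5 (l = 5*(-1) = -5)
R(y) = -3 - 10*y (R(y) = -3 - 5*(y + y) = -3 - 10*y)
o(-84, 186)/R(2*(-7) + 8) = -149/(-3 - 10*(2*(-7) + 8)) = -149/(-3 - 10*(-14 + 8)) = -149/(-3 - 10*(-6)) = -149/(-3 + 60) = -149/57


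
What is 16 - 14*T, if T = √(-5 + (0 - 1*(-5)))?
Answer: 16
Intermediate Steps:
T = 0 (T = √(-5 + (0 + 5)) = √(-5 + 5) = √0 = 0)
16 - 14*T = 16 - 14*0 = 16 + 0 = 16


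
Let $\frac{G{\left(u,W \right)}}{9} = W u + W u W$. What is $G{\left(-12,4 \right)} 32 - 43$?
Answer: $-69163$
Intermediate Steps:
$G{\left(u,W \right)} = 9 W u + 9 u W^{2}$ ($G{\left(u,W \right)} = 9 \left(W u + W u W\right) = 9 \left(W u + u W^{2}\right) = 9 W u + 9 u W^{2}$)
$G{\left(-12,4 \right)} 32 - 43 = 9 \cdot 4 \left(-12\right) \left(1 + 4\right) 32 - 43 = 9 \cdot 4 \left(-12\right) 5 \cdot 32 - 43 = \left(-2160\right) 32 - 43 = -69120 - 43 = -69163$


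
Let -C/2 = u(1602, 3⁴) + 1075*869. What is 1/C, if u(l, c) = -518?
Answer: -1/1867314 ≈ -5.3553e-7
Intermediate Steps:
C = -1867314 (C = -2*(-518 + 1075*869) = -2*(-518 + 934175) = -2*933657 = -1867314)
1/C = 1/(-1867314) = -1/1867314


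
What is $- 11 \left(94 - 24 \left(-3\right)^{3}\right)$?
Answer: $-8162$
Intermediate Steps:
$- 11 \left(94 - 24 \left(-3\right)^{3}\right) = - 11 \left(94 - -648\right) = - 11 \left(94 + 648\right) = \left(-11\right) 742 = -8162$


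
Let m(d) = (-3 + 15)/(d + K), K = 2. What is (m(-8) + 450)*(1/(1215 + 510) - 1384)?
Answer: -1069554752/1725 ≈ -6.2003e+5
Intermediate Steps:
m(d) = 12/(2 + d) (m(d) = (-3 + 15)/(d + 2) = 12/(2 + d))
(m(-8) + 450)*(1/(1215 + 510) - 1384) = (12/(2 - 8) + 450)*(1/(1215 + 510) - 1384) = (12/(-6) + 450)*(1/1725 - 1384) = (12*(-⅙) + 450)*(1/1725 - 1384) = (-2 + 450)*(-2387399/1725) = 448*(-2387399/1725) = -1069554752/1725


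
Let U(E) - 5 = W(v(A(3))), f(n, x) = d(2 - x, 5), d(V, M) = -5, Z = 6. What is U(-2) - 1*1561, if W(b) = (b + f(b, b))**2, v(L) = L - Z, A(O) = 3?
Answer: -1492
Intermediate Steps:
f(n, x) = -5
v(L) = -6 + L (v(L) = L - 1*6 = L - 6 = -6 + L)
W(b) = (-5 + b)**2 (W(b) = (b - 5)**2 = (-5 + b)**2)
U(E) = 69 (U(E) = 5 + (-5 + (-6 + 3))**2 = 5 + (-5 - 3)**2 = 5 + (-8)**2 = 5 + 64 = 69)
U(-2) - 1*1561 = 69 - 1*1561 = 69 - 1561 = -1492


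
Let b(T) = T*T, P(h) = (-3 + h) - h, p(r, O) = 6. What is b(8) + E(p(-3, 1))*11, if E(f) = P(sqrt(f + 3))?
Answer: 31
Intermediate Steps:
P(h) = -3
b(T) = T**2
E(f) = -3
b(8) + E(p(-3, 1))*11 = 8**2 - 3*11 = 64 - 33 = 31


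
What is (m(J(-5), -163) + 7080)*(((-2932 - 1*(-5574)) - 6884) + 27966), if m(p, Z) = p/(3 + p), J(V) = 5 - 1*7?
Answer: 167918472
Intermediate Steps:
J(V) = -2 (J(V) = 5 - 7 = -2)
(m(J(-5), -163) + 7080)*(((-2932 - 1*(-5574)) - 6884) + 27966) = (-2/(3 - 2) + 7080)*(((-2932 - 1*(-5574)) - 6884) + 27966) = (-2/1 + 7080)*(((-2932 + 5574) - 6884) + 27966) = (-2*1 + 7080)*((2642 - 6884) + 27966) = (-2 + 7080)*(-4242 + 27966) = 7078*23724 = 167918472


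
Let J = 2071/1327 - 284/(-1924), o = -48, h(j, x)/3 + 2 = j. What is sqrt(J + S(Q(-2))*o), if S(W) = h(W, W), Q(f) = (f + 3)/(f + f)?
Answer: 6*sqrt(3686025085977)/638287 ≈ 18.047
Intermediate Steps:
h(j, x) = -6 + 3*j
Q(f) = (3 + f)/(2*f) (Q(f) = (3 + f)/((2*f)) = (3 + f)*(1/(2*f)) = (3 + f)/(2*f))
J = 1090368/638287 (J = 2071*(1/1327) - 284*(-1/1924) = 2071/1327 + 71/481 = 1090368/638287 ≈ 1.7083)
S(W) = -6 + 3*W
sqrt(J + S(Q(-2))*o) = sqrt(1090368/638287 + (-6 + 3*((1/2)*(3 - 2)/(-2)))*(-48)) = sqrt(1090368/638287 + (-6 + 3*((1/2)*(-1/2)*1))*(-48)) = sqrt(1090368/638287 + (-6 + 3*(-1/4))*(-48)) = sqrt(1090368/638287 + (-6 - 3/4)*(-48)) = sqrt(1090368/638287 - 27/4*(-48)) = sqrt(1090368/638287 + 324) = sqrt(207895356/638287) = 6*sqrt(3686025085977)/638287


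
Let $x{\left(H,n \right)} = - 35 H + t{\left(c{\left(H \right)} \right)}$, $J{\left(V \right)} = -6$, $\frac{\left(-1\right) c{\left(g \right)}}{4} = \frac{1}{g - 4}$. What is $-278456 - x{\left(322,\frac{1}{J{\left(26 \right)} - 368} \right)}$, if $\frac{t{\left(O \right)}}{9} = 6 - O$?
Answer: $- \frac{14163726}{53} \approx -2.6724 \cdot 10^{5}$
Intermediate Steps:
$c{\left(g \right)} = - \frac{4}{-4 + g}$ ($c{\left(g \right)} = - \frac{4}{g - 4} = - \frac{4}{-4 + g}$)
$t{\left(O \right)} = 54 - 9 O$ ($t{\left(O \right)} = 9 \left(6 - O\right) = 54 - 9 O$)
$x{\left(H,n \right)} = 54 - 35 H + \frac{36}{-4 + H}$ ($x{\left(H,n \right)} = - 35 H + \left(54 - 9 \left(- \frac{4}{-4 + H}\right)\right) = - 35 H + \left(54 + \frac{36}{-4 + H}\right) = 54 - 35 H + \frac{36}{-4 + H}$)
$-278456 - x{\left(322,\frac{1}{J{\left(26 \right)} - 368} \right)} = -278456 - \frac{36 + \left(-4 + 322\right) \left(54 - 11270\right)}{-4 + 322} = -278456 - \frac{36 + 318 \left(54 - 11270\right)}{318} = -278456 - \frac{36 + 318 \left(-11216\right)}{318} = -278456 - \frac{36 - 3566688}{318} = -278456 - \frac{1}{318} \left(-3566652\right) = -278456 - - \frac{594442}{53} = -278456 + \frac{594442}{53} = - \frac{14163726}{53}$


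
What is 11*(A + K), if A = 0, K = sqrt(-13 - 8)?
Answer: 11*I*sqrt(21) ≈ 50.408*I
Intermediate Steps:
K = I*sqrt(21) (K = sqrt(-21) = I*sqrt(21) ≈ 4.5826*I)
11*(A + K) = 11*(0 + I*sqrt(21)) = 11*(I*sqrt(21)) = 11*I*sqrt(21)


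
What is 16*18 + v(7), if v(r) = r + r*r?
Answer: 344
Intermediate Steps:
v(r) = r + r²
16*18 + v(7) = 16*18 + 7*(1 + 7) = 288 + 7*8 = 288 + 56 = 344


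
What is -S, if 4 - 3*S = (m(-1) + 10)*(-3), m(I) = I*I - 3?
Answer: -28/3 ≈ -9.3333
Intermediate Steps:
m(I) = -3 + I**2 (m(I) = I**2 - 3 = -3 + I**2)
S = 28/3 (S = 4/3 - ((-3 + (-1)**2) + 10)*(-3)/3 = 4/3 - ((-3 + 1) + 10)*(-3)/3 = 4/3 - (-2 + 10)*(-3)/3 = 4/3 - 8*(-3)/3 = 4/3 - 1/3*(-24) = 4/3 + 8 = 28/3 ≈ 9.3333)
-S = -1*28/3 = -28/3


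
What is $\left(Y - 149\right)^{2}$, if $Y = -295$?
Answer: $197136$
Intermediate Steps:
$\left(Y - 149\right)^{2} = \left(-295 - 149\right)^{2} = \left(-444\right)^{2} = 197136$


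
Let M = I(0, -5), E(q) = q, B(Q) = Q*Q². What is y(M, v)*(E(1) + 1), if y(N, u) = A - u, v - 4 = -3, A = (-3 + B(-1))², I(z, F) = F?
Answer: 30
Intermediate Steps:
B(Q) = Q³
M = -5
A = 16 (A = (-3 + (-1)³)² = (-3 - 1)² = (-4)² = 16)
v = 1 (v = 4 - 3 = 1)
y(N, u) = 16 - u
y(M, v)*(E(1) + 1) = (16 - 1*1)*(1 + 1) = (16 - 1)*2 = 15*2 = 30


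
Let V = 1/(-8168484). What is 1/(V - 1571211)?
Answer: -8168484/12834411914125 ≈ -6.3645e-7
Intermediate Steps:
V = -1/8168484 ≈ -1.2242e-7
1/(V - 1571211) = 1/(-1/8168484 - 1571211) = 1/(-12834411914125/8168484) = -8168484/12834411914125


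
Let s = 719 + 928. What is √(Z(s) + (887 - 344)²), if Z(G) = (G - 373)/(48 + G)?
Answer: √847110707655/1695 ≈ 543.00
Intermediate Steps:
s = 1647
Z(G) = (-373 + G)/(48 + G)
√(Z(s) + (887 - 344)²) = √((-373 + 1647)/(48 + 1647) + (887 - 344)²) = √(1274/1695 + 543²) = √((1/1695)*1274 + 294849) = √(1274/1695 + 294849) = √(499770329/1695) = √847110707655/1695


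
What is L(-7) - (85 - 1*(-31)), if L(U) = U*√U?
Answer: -116 - 7*I*√7 ≈ -116.0 - 18.52*I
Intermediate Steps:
L(U) = U^(3/2)
L(-7) - (85 - 1*(-31)) = (-7)^(3/2) - (85 - 1*(-31)) = -7*I*√7 - (85 + 31) = -7*I*√7 - 1*116 = -7*I*√7 - 116 = -116 - 7*I*√7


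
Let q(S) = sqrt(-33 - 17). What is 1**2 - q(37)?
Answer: 1 - 5*I*sqrt(2) ≈ 1.0 - 7.0711*I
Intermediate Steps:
q(S) = 5*I*sqrt(2) (q(S) = sqrt(-50) = 5*I*sqrt(2))
1**2 - q(37) = 1**2 - 5*I*sqrt(2) = 1 - 5*I*sqrt(2)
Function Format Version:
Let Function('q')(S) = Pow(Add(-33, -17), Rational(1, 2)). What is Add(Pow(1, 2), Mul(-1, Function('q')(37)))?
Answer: Add(1, Mul(-5, I, Pow(2, Rational(1, 2)))) ≈ Add(1.0000, Mul(-7.0711, I))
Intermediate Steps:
Function('q')(S) = Mul(5, I, Pow(2, Rational(1, 2))) (Function('q')(S) = Pow(-50, Rational(1, 2)) = Mul(5, I, Pow(2, Rational(1, 2))))
Add(Pow(1, 2), Mul(-1, Function('q')(37))) = Add(Pow(1, 2), Mul(-1, Mul(5, I, Pow(2, Rational(1, 2))))) = Add(1, Mul(-5, I, Pow(2, Rational(1, 2))))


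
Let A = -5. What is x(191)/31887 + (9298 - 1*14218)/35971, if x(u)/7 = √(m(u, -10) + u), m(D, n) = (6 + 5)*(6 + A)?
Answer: -4920/35971 + 7*√202/31887 ≈ -0.13366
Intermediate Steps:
m(D, n) = 11 (m(D, n) = (6 + 5)*(6 - 5) = 11*1 = 11)
x(u) = 7*√(11 + u)
x(191)/31887 + (9298 - 1*14218)/35971 = (7*√(11 + 191))/31887 + (9298 - 1*14218)/35971 = (7*√202)*(1/31887) + (9298 - 14218)*(1/35971) = 7*√202/31887 - 4920*1/35971 = 7*√202/31887 - 4920/35971 = -4920/35971 + 7*√202/31887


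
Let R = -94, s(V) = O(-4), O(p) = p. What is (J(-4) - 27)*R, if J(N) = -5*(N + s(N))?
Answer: -1222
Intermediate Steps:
s(V) = -4
J(N) = 20 - 5*N (J(N) = -5*(N - 4) = -5*(-4 + N) = 20 - 5*N)
(J(-4) - 27)*R = ((20 - 5*(-4)) - 27)*(-94) = ((20 + 20) - 27)*(-94) = (40 - 27)*(-94) = 13*(-94) = -1222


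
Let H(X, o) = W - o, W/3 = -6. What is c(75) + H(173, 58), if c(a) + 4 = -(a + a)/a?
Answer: -82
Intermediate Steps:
W = -18 (W = 3*(-6) = -18)
c(a) = -6 (c(a) = -4 - (a + a)/a = -4 - 2*a/a = -4 - 1*2 = -4 - 2 = -6)
H(X, o) = -18 - o
c(75) + H(173, 58) = -6 + (-18 - 1*58) = -6 + (-18 - 58) = -6 - 76 = -82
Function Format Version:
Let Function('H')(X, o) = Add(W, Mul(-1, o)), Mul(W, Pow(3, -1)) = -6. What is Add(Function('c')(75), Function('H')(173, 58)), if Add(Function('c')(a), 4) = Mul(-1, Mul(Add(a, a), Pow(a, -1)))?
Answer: -82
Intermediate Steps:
W = -18 (W = Mul(3, -6) = -18)
Function('c')(a) = -6 (Function('c')(a) = Add(-4, Mul(-1, Mul(Add(a, a), Pow(a, -1)))) = Add(-4, Mul(-1, Mul(Mul(2, a), Pow(a, -1)))) = Add(-4, Mul(-1, 2)) = Add(-4, -2) = -6)
Function('H')(X, o) = Add(-18, Mul(-1, o))
Add(Function('c')(75), Function('H')(173, 58)) = Add(-6, Add(-18, Mul(-1, 58))) = Add(-6, Add(-18, -58)) = Add(-6, -76) = -82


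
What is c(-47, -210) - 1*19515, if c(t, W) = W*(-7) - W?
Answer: -17835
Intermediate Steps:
c(t, W) = -8*W (c(t, W) = -7*W - W = -8*W)
c(-47, -210) - 1*19515 = -8*(-210) - 1*19515 = 1680 - 19515 = -17835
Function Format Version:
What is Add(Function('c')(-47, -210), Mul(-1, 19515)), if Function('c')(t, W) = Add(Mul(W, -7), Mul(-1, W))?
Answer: -17835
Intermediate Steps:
Function('c')(t, W) = Mul(-8, W) (Function('c')(t, W) = Add(Mul(-7, W), Mul(-1, W)) = Mul(-8, W))
Add(Function('c')(-47, -210), Mul(-1, 19515)) = Add(Mul(-8, -210), Mul(-1, 19515)) = Add(1680, -19515) = -17835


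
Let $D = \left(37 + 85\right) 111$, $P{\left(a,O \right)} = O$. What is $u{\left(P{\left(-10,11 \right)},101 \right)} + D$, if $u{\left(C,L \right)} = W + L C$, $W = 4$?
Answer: $14657$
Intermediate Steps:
$u{\left(C,L \right)} = 4 + C L$ ($u{\left(C,L \right)} = 4 + L C = 4 + C L$)
$D = 13542$ ($D = 122 \cdot 111 = 13542$)
$u{\left(P{\left(-10,11 \right)},101 \right)} + D = \left(4 + 11 \cdot 101\right) + 13542 = \left(4 + 1111\right) + 13542 = 1115 + 13542 = 14657$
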